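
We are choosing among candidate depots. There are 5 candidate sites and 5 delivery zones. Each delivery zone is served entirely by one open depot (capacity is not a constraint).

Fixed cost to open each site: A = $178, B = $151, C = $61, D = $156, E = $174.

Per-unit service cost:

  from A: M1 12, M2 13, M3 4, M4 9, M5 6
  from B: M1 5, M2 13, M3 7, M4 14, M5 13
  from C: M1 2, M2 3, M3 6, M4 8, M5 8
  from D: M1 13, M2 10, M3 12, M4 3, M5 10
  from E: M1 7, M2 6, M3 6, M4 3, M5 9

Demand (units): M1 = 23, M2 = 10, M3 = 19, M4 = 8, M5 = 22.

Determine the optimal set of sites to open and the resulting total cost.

For any fixed open set, each delivery zone goes to its cheapest open site; total = fixed + service.
{C}: M1→C 2·23=46, M2→C 3·10=30, M3→C 6·19=114, M4→C 8·8=64, M5→C 8·22=176. Service 430; fixed 61; total 491.
{A, C}: M1→C 2·23=46, M2→C 3·10=30, M3→A 4·19=76, M4→C 8·8=64, M5→A 6·22=132. Service 348; fixed 239; total 587.
{C, D}: M1→C 2·23=46, M2→C 3·10=30, M3→C 6·19=114, M4→D 3·8=24, M5→C 8·22=176. Service 390; fixed 217; total 607.
{A, B, C, D, E}: service 308 + fixed 720 = 1028
No other subset beats 491.

Open C only; minimum total cost 491.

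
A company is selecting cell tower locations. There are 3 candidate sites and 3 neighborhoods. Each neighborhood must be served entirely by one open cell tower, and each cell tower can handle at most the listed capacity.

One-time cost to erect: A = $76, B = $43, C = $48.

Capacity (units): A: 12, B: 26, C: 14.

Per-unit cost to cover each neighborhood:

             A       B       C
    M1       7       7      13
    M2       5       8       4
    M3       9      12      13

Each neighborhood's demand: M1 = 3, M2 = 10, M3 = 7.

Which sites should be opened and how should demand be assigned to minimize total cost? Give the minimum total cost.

Open {B}: M1→B 7·3=21, M2→B 8·10=80, M3→B 12·7=84.
Loads: B carries 20/26. Service 185; fixed 43; total 228.
Next best feasible plan costs 236.

Minimum total cost: 228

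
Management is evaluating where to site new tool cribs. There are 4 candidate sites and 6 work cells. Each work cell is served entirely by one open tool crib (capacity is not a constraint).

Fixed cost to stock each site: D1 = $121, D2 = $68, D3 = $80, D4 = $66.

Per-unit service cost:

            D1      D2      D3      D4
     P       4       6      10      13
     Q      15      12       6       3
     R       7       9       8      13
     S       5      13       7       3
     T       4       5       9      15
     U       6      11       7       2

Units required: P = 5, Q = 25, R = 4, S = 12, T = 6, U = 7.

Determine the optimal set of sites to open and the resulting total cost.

For any fixed open set, each work cell goes to its cheapest open site; total = fixed + service.
{D2, D4}: P→D2 6·5=30, Q→D4 3·25=75, R→D2 9·4=36, S→D4 3·12=36, T→D2 5·6=30, U→D4 2·7=14. Service 221; fixed 134; total 355.
{D1, D4}: P→D1 4·5=20, Q→D4 3·25=75, R→D1 7·4=28, S→D4 3·12=36, T→D1 4·6=24, U→D4 2·7=14. Service 197; fixed 187; total 384.
{D4}: service 332 + fixed 66 = 398
{D1, D2, D3, D4}: service 197 + fixed 335 = 532
(All 15 nonempty subsets were checked; D2 and D4 is lowest.)

Open D2 and D4; minimum total cost 355.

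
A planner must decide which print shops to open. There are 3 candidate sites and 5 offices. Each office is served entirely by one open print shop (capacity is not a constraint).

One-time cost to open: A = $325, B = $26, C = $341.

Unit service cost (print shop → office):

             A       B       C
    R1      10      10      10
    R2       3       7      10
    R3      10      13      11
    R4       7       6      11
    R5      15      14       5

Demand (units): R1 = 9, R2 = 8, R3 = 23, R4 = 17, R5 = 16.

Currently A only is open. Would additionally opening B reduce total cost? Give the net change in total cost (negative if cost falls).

Yes — net change −7 (cost falls by 7).

Current service cost with {A}: 703.
Adding B: each office re-picks its cheapest; new service cost 670, saving 33.
Extra fixed cost: 26. Net change = 26 − 33 = -7.
(Totals: 1028 → 1021.)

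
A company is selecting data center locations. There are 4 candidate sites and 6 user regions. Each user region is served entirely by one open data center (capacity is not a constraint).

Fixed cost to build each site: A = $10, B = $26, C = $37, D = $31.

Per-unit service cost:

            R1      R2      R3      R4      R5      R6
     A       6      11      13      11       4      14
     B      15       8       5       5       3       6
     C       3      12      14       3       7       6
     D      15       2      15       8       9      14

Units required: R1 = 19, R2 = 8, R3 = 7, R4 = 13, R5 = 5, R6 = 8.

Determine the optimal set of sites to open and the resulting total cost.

Open B, C and D; minimum total cost 304.

For any fixed open set, each user region goes to its cheapest open site; total = fixed + service.
{B, C, D}: R1→C 3·19=57, R2→D 2·8=16, R3→B 5·7=35, R4→C 3·13=39, R5→B 3·5=15, R6→B 6·8=48. Service 210; fixed 94; total 304.
{A, B, C, D}: service 210 + fixed 104 = 314
{B, C}: service 258 + fixed 63 = 321
{A}: service 568 + fixed 10 = 578
(All 15 nonempty subsets were checked; B, C and D is lowest.)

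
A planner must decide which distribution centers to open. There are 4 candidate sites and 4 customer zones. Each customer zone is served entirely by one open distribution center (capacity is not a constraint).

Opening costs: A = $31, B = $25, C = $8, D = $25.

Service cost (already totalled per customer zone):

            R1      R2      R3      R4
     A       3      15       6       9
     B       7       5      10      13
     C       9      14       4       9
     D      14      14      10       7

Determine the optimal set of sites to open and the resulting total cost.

For any fixed open set, each customer zone goes to its cheapest open site; total = fixed + service.
{C}: R1→C 9, R2→C 14, R3→C 4, R4→C 9. Service 36; fixed 8; total 44.
{B, C}: service 25 + fixed 33 = 58
{B}: R1→B 7, R2→B 5, R3→B 10, R4→B 13. Service 35; fixed 25; total 60.
{A, B, C, D}: R1→A 3, R2→B 5, R3→C 4, R4→D 7. Service 19; fixed 89; total 108.
No other subset beats 44.

Open C only; minimum total cost 44.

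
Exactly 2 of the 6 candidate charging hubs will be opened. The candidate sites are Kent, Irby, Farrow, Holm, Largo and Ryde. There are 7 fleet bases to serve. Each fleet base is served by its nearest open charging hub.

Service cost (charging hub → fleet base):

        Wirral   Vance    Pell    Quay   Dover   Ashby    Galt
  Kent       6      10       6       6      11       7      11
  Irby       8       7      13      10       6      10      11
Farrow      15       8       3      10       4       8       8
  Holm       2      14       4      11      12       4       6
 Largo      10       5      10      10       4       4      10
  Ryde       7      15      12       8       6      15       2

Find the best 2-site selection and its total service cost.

Choose Holm and Largo; total service cost 35.

With exactly 2 open, each fleet base uses its cheapest among the chosen.
{Holm, Largo}: Wirral→Holm 2, Vance→Largo 5, Pell→Holm 4, Quay→Largo 10, Dover→Largo 4, Ashby→Holm 4, Galt→Holm 6. Service cost 35.
{Farrow, Holm}: service cost 37
{Irby, Holm}: service cost 39
Among all 15 size-2 choices, {Holm, Largo} is lowest.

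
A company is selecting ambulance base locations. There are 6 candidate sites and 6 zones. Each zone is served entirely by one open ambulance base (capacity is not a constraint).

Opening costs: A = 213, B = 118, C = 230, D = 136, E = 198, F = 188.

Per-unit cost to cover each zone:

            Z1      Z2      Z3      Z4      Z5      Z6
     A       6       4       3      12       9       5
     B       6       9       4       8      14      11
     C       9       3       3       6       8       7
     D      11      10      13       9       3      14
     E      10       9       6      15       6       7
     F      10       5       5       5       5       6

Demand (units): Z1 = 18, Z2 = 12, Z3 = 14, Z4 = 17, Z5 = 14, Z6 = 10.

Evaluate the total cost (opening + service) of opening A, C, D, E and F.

Total cost: 1328

Each zone is assigned to its cheapest site among the open ones.
{A, C, D, E, F}: Z1→A 6·18=108, Z2→C 3·12=36, Z3→A 3·14=42, Z4→F 5·17=85, Z5→D 3·14=42, Z6→A 5·10=50. Service 363; fixed 965; total 1328.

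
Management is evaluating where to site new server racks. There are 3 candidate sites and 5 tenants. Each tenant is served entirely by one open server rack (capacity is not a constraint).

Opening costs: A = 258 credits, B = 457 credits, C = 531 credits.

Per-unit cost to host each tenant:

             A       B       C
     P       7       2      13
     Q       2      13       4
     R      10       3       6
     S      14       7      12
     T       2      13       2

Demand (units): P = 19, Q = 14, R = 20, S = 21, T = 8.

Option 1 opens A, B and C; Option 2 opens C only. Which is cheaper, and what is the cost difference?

Option 1: {A, B, C}: P→B 2·19=38, Q→A 2·14=28, R→B 3·20=60, S→B 7·21=147, T→A 2·8=16. Service 289; fixed 1246; total 1535.
Option 2: {C}: P→C 13·19=247, Q→C 4·14=56, R→C 6·20=120, S→C 12·21=252, T→C 2·8=16. Service 691; fixed 531; total 1222.
Difference: |1535 − 1222| = 313.

Option 2 is cheaper by 313.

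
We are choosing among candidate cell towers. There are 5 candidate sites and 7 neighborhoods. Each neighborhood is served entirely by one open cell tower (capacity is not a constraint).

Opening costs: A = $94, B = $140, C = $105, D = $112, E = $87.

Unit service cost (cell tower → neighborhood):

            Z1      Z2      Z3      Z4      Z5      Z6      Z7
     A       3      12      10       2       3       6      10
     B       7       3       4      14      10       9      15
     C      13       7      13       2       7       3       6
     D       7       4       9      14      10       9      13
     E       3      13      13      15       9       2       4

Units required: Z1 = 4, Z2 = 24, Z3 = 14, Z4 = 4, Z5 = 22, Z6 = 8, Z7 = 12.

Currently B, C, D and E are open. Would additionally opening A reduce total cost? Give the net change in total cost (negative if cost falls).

No — net change +6 (cost rises by 6).

Current service cost with {B, C, D, E}: 366.
Adding A: each neighborhood re-picks its cheapest; new service cost 278, saving 88.
Extra fixed cost: 94. Net change = 94 − 88 = 6.
(Totals: 810 → 816.)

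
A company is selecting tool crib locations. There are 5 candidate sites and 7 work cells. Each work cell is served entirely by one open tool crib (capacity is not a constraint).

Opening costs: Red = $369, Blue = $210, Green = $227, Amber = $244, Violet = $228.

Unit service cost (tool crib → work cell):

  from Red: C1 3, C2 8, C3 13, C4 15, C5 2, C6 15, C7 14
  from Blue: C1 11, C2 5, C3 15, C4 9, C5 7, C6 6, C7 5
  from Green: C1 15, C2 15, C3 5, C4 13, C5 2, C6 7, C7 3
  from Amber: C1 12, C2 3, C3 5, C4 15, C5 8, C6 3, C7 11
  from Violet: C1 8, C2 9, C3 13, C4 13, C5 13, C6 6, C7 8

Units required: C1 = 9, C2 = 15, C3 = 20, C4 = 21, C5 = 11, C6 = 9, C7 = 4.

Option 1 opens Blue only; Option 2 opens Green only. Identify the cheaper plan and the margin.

Option 1 is cheaper by 33.

Option 1: {Blue}: C1→Blue 11·9=99, C2→Blue 5·15=75, C3→Blue 15·20=300, C4→Blue 9·21=189, C5→Blue 7·11=77, C6→Blue 6·9=54, C7→Blue 5·4=20. Service 814; fixed 210; total 1024.
Option 2: {Green}: C1→Green 15·9=135, C2→Green 15·15=225, C3→Green 5·20=100, C4→Green 13·21=273, C5→Green 2·11=22, C6→Green 7·9=63, C7→Green 3·4=12. Service 830; fixed 227; total 1057.
Difference: |1024 − 1057| = 33.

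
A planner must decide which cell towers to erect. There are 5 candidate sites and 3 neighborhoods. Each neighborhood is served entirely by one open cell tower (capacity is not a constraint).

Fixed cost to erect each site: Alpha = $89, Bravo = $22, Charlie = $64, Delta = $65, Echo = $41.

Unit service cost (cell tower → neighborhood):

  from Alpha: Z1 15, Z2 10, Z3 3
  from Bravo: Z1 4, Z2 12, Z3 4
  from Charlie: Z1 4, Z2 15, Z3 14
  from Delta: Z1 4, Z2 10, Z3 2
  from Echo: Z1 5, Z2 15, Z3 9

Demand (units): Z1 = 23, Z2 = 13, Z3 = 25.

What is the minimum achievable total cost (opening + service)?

Minimum total cost: 337

For any fixed open set, each neighborhood goes to its cheapest open site; total = fixed + service.
{Delta}: Z1→Delta 4·23=92, Z2→Delta 10·13=130, Z3→Delta 2·25=50. Service 272; fixed 65; total 337.
{Bravo, Delta}: service 272 + fixed 87 = 359
{Bravo}: Z1→Bravo 4·23=92, Z2→Bravo 12·13=156, Z3→Bravo 4·25=100. Service 348; fixed 22; total 370.
{Alpha, Bravo, Charlie, Delta, Echo}: service 272 + fixed 281 = 553
No other subset beats 337.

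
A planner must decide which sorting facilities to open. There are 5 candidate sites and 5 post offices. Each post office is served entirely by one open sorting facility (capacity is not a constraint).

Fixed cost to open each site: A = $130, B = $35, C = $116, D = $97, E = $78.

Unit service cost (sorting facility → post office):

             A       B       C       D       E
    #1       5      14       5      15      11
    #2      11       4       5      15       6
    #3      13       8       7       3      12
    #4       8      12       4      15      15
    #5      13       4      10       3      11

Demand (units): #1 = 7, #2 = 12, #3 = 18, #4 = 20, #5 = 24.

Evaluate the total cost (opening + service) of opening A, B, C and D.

Each post office is assigned to its cheapest site among the open ones.
{A, B, C, D}: #1→A 5·7=35, #2→B 4·12=48, #3→D 3·18=54, #4→C 4·20=80, #5→D 3·24=72. Service 289; fixed 378; total 667.

Total cost: 667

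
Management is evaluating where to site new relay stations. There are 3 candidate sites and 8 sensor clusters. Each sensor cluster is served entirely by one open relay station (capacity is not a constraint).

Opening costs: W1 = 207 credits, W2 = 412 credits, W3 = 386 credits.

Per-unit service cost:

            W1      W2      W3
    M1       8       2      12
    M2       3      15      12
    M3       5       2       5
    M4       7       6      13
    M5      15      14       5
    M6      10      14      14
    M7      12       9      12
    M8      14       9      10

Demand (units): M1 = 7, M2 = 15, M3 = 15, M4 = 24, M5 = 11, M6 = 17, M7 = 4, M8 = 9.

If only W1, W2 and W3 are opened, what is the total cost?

Total cost: 1580

Each sensor cluster is assigned to its cheapest site among the open ones.
{W1, W2, W3}: M1→W2 2·7=14, M2→W1 3·15=45, M3→W2 2·15=30, M4→W2 6·24=144, M5→W3 5·11=55, M6→W1 10·17=170, M7→W2 9·4=36, M8→W2 9·9=81. Service 575; fixed 1005; total 1580.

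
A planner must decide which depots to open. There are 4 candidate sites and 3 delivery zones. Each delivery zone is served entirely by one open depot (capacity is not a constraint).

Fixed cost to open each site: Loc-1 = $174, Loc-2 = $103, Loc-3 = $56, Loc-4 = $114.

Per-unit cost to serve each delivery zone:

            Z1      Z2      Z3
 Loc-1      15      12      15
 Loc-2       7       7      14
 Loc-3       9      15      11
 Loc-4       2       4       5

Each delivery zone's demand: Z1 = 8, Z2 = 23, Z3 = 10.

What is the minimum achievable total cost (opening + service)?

Minimum total cost: 272

For any fixed open set, each delivery zone goes to its cheapest open site; total = fixed + service.
{Loc-4}: Z1→Loc-4 2·8=16, Z2→Loc-4 4·23=92, Z3→Loc-4 5·10=50. Service 158; fixed 114; total 272.
{Loc-3, Loc-4}: service 158 + fixed 170 = 328
{Loc-2, Loc-4}: Z1→Loc-4 2·8=16, Z2→Loc-4 4·23=92, Z3→Loc-4 5·10=50. Service 158; fixed 217; total 375.
{Loc-1, Loc-2, Loc-3, Loc-4}: Z1→Loc-4 2·8=16, Z2→Loc-4 4·23=92, Z3→Loc-4 5·10=50. Service 158; fixed 447; total 605.
No other subset beats 272.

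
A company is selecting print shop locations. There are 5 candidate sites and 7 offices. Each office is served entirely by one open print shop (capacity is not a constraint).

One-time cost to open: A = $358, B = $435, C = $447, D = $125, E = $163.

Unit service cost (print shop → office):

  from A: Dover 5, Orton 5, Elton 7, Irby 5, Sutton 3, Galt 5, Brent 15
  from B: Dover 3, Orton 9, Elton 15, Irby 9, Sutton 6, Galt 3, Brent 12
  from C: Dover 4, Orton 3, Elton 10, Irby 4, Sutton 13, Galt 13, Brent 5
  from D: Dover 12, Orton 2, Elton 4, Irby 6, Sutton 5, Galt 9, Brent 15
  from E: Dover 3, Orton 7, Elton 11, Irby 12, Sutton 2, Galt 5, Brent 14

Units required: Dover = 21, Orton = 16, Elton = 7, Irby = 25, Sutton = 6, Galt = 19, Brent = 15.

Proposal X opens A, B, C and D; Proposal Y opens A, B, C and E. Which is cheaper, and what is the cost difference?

Proposal X: {A, B, C, D}: Dover→B 3·21=63, Orton→D 2·16=32, Elton→D 4·7=28, Irby→C 4·25=100, Sutton→A 3·6=18, Galt→B 3·19=57, Brent→C 5·15=75. Service 373; fixed 1365; total 1738.
Proposal Y: {A, B, C, E}: Dover→B 3·21=63, Orton→C 3·16=48, Elton→A 7·7=49, Irby→C 4·25=100, Sutton→E 2·6=12, Galt→B 3·19=57, Brent→C 5·15=75. Service 404; fixed 1403; total 1807.
Difference: |1738 − 1807| = 69.

Proposal X is cheaper by 69.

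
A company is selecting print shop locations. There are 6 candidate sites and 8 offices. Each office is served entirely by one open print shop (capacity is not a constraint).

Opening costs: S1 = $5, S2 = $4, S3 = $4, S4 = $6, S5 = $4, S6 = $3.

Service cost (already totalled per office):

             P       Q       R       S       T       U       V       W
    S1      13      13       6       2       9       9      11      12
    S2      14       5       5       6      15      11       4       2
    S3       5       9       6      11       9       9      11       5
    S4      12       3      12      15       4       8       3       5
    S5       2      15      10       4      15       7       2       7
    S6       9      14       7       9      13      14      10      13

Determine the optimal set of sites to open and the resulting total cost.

Open S2, S4 and S5; minimum total cost 43.

For any fixed open set, each office goes to its cheapest open site; total = fixed + service.
{S2, S4, S5}: P→S5 2, Q→S4 3, R→S2 5, S→S5 4, T→S4 4, U→S5 7, V→S5 2, W→S2 2. Service 29; fixed 14; total 43.
{S1, S2, S4, S5}: P→S5 2, Q→S4 3, R→S2 5, S→S1 2, T→S4 4, U→S5 7, V→S5 2, W→S2 2. Service 27; fixed 19; total 46.
{S1, S4, S5}: service 31 + fixed 15 = 46
{S1, S2, S3, S4, S5, S6}: P→S5 2, Q→S4 3, R→S2 5, S→S1 2, T→S4 4, U→S5 7, V→S5 2, W→S2 2. Service 27; fixed 26; total 53.
No other subset beats 43.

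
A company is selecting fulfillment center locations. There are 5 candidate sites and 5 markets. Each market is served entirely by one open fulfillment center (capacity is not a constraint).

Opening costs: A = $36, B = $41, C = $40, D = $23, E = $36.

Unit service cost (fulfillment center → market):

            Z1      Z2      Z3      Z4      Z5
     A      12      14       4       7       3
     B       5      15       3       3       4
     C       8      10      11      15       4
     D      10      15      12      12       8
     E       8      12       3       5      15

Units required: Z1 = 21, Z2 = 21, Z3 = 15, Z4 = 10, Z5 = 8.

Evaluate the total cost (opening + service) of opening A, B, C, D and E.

Each market is assigned to its cheapest site among the open ones.
{A, B, C, D, E}: Z1→B 5·21=105, Z2→C 10·21=210, Z3→B 3·15=45, Z4→B 3·10=30, Z5→A 3·8=24. Service 414; fixed 176; total 590.

Total cost: 590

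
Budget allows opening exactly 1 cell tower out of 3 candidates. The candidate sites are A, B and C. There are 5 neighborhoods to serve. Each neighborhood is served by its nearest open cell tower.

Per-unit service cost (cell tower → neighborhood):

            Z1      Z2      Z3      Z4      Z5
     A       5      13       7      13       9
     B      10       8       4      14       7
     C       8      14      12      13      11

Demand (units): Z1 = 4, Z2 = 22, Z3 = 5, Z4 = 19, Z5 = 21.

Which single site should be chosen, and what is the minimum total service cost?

With exactly 1 open, each neighborhood uses its cheapest among the chosen.
{B}: Z1→B 10·4=40, Z2→B 8·22=176, Z3→B 4·5=20, Z4→B 14·19=266, Z5→B 7·21=147. Service cost 649.
{A}: service cost 777
{C}: service cost 878
Among all 3 size-1 choices, {B} is lowest.

Choose B only; total service cost 649.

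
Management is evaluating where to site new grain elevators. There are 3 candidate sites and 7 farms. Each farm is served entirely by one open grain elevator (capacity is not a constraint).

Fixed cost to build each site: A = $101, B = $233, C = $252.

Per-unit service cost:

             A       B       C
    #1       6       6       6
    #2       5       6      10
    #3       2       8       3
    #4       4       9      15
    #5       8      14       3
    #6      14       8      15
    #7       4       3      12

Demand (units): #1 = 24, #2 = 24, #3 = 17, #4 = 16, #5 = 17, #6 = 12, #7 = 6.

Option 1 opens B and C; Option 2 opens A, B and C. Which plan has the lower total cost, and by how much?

Option 1: {B, C}: #1→B 6·24=144, #2→B 6·24=144, #3→C 3·17=51, #4→B 9·16=144, #5→C 3·17=51, #6→B 8·12=96, #7→B 3·6=18. Service 648; fixed 485; total 1133.
Option 2: {A, B, C}: #1→A 6·24=144, #2→A 5·24=120, #3→A 2·17=34, #4→A 4·16=64, #5→C 3·17=51, #6→B 8·12=96, #7→B 3·6=18. Service 527; fixed 586; total 1113.
Difference: |1133 − 1113| = 20.

Option 2 is cheaper by 20.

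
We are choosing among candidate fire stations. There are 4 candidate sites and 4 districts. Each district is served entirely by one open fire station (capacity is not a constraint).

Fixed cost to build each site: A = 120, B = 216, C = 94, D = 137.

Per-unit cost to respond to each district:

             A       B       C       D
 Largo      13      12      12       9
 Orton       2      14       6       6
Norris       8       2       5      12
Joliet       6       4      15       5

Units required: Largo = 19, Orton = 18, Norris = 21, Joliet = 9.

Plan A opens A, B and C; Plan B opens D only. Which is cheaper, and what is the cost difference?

Plan B is cheaper by 59.

Plan A: {A, B, C}: Largo→B 12·19=228, Orton→A 2·18=36, Norris→B 2·21=42, Joliet→B 4·9=36. Service 342; fixed 430; total 772.
Plan B: {D}: Largo→D 9·19=171, Orton→D 6·18=108, Norris→D 12·21=252, Joliet→D 5·9=45. Service 576; fixed 137; total 713.
Difference: |772 − 713| = 59.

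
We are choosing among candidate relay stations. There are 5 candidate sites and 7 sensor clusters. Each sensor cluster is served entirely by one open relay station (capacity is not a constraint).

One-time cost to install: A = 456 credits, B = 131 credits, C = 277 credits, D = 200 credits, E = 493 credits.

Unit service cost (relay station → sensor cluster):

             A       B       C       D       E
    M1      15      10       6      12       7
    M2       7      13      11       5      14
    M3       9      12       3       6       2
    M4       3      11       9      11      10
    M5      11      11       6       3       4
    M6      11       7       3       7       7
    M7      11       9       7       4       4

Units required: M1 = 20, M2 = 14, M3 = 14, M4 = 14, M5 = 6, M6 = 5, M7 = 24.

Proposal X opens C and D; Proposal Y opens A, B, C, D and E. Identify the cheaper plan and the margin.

Proposal X is cheaper by 982.

Proposal X: {C, D}: M1→C 6·20=120, M2→D 5·14=70, M3→C 3·14=42, M4→C 9·14=126, M5→D 3·6=18, M6→C 3·5=15, M7→D 4·24=96. Service 487; fixed 477; total 964.
Proposal Y: {A, B, C, D, E}: M1→C 6·20=120, M2→D 5·14=70, M3→E 2·14=28, M4→A 3·14=42, M5→D 3·6=18, M6→C 3·5=15, M7→D 4·24=96. Service 389; fixed 1557; total 1946.
Difference: |964 − 1946| = 982.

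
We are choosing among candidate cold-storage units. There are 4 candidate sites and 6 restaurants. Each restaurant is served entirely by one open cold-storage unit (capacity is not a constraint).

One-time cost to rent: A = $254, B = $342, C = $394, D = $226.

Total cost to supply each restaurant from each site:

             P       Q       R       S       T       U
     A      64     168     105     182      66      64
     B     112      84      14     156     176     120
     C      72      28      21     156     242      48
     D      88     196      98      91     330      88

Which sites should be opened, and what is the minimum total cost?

For any fixed open set, each restaurant goes to its cheapest open site; total = fixed + service.
{A}: P→A 64, Q→A 168, R→A 105, S→A 182, T→A 66, U→A 64. Service 649; fixed 254; total 903.
{C}: service 567 + fixed 394 = 961
{B}: service 662 + fixed 342 = 1004
{A, B, C, D}: P→A 64, Q→C 28, R→B 14, S→D 91, T→A 66, U→C 48. Service 311; fixed 1216; total 1527.
No other subset beats 903.

Open A only; minimum total cost 903.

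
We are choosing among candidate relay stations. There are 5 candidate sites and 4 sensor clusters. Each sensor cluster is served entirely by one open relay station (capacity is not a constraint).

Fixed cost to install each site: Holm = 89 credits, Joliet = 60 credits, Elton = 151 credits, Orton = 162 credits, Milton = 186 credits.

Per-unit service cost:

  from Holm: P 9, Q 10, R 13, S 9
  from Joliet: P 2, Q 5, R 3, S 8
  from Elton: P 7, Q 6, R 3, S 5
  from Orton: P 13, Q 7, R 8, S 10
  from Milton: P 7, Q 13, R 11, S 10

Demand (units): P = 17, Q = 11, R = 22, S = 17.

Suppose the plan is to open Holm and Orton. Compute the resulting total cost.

Total cost: 810

Each sensor cluster is assigned to its cheapest site among the open ones.
{Holm, Orton}: P→Holm 9·17=153, Q→Orton 7·11=77, R→Orton 8·22=176, S→Holm 9·17=153. Service 559; fixed 251; total 810.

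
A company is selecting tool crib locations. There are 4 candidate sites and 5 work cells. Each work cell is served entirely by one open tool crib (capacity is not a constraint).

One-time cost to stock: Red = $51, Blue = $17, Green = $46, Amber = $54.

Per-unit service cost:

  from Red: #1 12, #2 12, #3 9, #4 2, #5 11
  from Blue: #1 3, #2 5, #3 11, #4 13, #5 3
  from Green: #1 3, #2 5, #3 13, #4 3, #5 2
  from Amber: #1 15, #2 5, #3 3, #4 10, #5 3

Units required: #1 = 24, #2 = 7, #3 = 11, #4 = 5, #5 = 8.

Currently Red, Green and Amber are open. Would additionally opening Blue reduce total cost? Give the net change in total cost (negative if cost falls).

No — net change +17 (cost rises by 17).

Current service cost with {Red, Green, Amber}: 166.
Adding Blue: each work cell re-picks its cheapest; new service cost 166, saving 0.
Extra fixed cost: 17. Net change = 17 − 0 = 17.
(Totals: 317 → 334.)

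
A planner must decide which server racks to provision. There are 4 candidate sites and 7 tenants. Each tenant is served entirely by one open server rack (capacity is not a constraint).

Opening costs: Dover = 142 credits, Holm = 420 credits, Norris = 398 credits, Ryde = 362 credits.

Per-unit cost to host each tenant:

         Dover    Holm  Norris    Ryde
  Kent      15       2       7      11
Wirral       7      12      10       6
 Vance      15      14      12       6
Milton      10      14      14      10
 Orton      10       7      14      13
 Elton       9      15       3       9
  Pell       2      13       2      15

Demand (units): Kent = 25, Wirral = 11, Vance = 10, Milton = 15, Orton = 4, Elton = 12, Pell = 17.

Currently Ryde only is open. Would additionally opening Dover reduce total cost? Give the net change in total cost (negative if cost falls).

Current service cost with {Ryde}: 966.
Adding Dover: each tenant re-picks its cheapest; new service cost 733, saving 233.
Extra fixed cost: 142. Net change = 142 − 233 = -91.
(Totals: 1328 → 1237.)

Yes — net change −91 (cost falls by 91).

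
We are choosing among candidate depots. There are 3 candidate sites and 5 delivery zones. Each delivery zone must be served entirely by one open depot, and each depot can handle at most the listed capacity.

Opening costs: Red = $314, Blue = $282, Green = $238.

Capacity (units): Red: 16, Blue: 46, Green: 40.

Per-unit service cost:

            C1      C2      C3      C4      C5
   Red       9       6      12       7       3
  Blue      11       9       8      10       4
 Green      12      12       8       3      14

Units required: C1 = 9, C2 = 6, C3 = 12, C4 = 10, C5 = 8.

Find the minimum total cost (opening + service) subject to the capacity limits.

Open {Blue}: C1→Blue 11·9=99, C2→Blue 9·6=54, C3→Blue 8·12=96, C4→Blue 10·10=100, C5→Blue 4·8=32.
Loads: Blue carries 45/46. Service 381; fixed 282; total 663.
Next best feasible plan costs 831.

Minimum total cost: 663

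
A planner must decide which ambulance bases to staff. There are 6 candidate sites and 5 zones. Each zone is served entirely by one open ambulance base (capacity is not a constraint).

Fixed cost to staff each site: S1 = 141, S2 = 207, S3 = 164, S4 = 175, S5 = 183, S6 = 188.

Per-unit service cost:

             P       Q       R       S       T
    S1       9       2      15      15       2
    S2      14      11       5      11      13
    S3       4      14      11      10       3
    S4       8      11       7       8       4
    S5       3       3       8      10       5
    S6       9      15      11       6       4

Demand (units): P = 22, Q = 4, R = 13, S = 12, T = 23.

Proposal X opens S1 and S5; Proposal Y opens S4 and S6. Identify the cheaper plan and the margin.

Proposal X is cheaper by 170.

Proposal X: {S1, S5}: P→S5 3·22=66, Q→S1 2·4=8, R→S5 8·13=104, S→S5 10·12=120, T→S1 2·23=46. Service 344; fixed 324; total 668.
Proposal Y: {S4, S6}: P→S4 8·22=176, Q→S4 11·4=44, R→S4 7·13=91, S→S6 6·12=72, T→S4 4·23=92. Service 475; fixed 363; total 838.
Difference: |668 − 838| = 170.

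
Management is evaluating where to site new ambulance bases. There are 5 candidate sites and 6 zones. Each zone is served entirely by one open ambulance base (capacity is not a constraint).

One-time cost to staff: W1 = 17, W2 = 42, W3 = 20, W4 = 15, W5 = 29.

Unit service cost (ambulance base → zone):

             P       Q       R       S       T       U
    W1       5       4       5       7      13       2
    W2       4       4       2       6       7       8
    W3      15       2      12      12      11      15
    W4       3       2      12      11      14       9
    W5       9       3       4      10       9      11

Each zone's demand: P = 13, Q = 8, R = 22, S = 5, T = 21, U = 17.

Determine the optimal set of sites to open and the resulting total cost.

Open W1, W2 and W4; minimum total cost 384.

For any fixed open set, each zone goes to its cheapest open site; total = fixed + service.
{W1, W2, W4}: P→W4 3·13=39, Q→W4 2·8=16, R→W2 2·22=44, S→W2 6·5=30, T→W2 7·21=147, U→W1 2·17=34. Service 310; fixed 74; total 384.
{W1, W2}: service 339 + fixed 59 = 398
{W1, W2, W3}: P→W2 4·13=52, Q→W3 2·8=16, R→W2 2·22=44, S→W2 6·5=30, T→W2 7·21=147, U→W1 2·17=34. Service 323; fixed 79; total 402.
{W1, W2, W3, W4, W5}: service 310 + fixed 123 = 433
No other subset beats 384.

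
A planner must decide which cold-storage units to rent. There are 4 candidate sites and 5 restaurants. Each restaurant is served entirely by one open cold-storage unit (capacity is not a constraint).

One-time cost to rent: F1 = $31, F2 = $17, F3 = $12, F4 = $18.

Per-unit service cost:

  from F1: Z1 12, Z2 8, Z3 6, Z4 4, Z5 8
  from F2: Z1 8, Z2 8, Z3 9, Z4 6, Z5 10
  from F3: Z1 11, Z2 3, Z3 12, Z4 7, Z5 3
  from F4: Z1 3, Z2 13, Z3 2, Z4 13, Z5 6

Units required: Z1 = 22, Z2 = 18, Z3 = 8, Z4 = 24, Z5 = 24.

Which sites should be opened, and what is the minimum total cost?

For any fixed open set, each restaurant goes to its cheapest open site; total = fixed + service.
{F1, F3, F4}: Z1→F4 3·22=66, Z2→F3 3·18=54, Z3→F4 2·8=16, Z4→F1 4·24=96, Z5→F3 3·24=72. Service 304; fixed 61; total 365.
{F1, F2, F3, F4}: service 304 + fixed 78 = 382
{F2, F3, F4}: service 352 + fixed 47 = 399
{F3}: Z1→F3 11·22=242, Z2→F3 3·18=54, Z3→F3 12·8=96, Z4→F3 7·24=168, Z5→F3 3·24=72. Service 632; fixed 12; total 644.
No other subset beats 365.

Open F1, F3 and F4; minimum total cost 365.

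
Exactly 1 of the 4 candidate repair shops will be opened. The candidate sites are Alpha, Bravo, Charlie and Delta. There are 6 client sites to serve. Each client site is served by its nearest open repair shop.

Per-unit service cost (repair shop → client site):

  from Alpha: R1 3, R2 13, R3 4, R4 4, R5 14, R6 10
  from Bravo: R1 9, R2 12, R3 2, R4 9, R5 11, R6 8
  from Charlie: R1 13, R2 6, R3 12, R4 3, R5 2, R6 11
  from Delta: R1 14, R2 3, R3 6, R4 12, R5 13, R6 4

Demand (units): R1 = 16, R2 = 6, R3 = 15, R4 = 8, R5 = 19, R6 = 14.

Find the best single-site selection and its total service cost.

With exactly 1 open, each client site uses its cheapest among the chosen.
{Alpha}: R1→Alpha 3·16=48, R2→Alpha 13·6=78, R3→Alpha 4·15=60, R4→Alpha 4·8=32, R5→Alpha 14·19=266, R6→Alpha 10·14=140. Service cost 624.
{Bravo}: service cost 639
{Charlie}: service cost 640
Among all 4 size-1 choices, {Alpha} is lowest.

Choose Alpha only; total service cost 624.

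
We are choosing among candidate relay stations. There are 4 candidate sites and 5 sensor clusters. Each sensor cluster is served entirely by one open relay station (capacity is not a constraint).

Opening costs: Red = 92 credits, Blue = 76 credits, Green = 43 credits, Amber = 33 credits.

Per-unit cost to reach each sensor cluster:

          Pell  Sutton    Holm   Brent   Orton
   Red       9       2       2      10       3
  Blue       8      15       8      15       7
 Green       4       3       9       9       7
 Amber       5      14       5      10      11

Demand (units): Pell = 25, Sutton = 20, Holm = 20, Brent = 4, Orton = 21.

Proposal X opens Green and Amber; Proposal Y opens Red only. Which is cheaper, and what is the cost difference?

Proposal X: {Green, Amber}: Pell→Green 4·25=100, Sutton→Green 3·20=60, Holm→Amber 5·20=100, Brent→Green 9·4=36, Orton→Green 7·21=147. Service 443; fixed 76; total 519.
Proposal Y: {Red}: Pell→Red 9·25=225, Sutton→Red 2·20=40, Holm→Red 2·20=40, Brent→Red 10·4=40, Orton→Red 3·21=63. Service 408; fixed 92; total 500.
Difference: |519 − 500| = 19.

Proposal Y is cheaper by 19.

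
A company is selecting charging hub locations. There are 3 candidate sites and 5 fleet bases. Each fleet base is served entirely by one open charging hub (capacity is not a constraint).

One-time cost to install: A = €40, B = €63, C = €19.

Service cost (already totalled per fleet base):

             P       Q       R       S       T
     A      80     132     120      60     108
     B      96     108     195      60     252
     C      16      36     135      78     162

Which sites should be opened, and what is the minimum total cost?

Open A and C; minimum total cost 399.

For any fixed open set, each fleet base goes to its cheapest open site; total = fixed + service.
{A, C}: P→C 16, Q→C 36, R→A 120, S→A 60, T→A 108. Service 340; fixed 59; total 399.
{C}: service 427 + fixed 19 = 446
{A, B, C}: service 340 + fixed 122 = 462
No other subset beats 399.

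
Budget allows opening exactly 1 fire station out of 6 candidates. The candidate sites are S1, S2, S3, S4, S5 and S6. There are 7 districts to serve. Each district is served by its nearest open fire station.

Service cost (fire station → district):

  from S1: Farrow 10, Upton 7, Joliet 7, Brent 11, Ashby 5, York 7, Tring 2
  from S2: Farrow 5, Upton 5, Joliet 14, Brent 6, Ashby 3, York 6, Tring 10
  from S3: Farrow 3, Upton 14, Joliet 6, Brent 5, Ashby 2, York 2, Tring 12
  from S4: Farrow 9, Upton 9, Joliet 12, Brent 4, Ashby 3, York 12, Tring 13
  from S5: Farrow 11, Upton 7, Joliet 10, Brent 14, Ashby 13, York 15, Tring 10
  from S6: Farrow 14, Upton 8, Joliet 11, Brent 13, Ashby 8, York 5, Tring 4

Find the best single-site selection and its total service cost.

Choose S3 only; total service cost 44.

With exactly 1 open, each district uses its cheapest among the chosen.
{S3}: Farrow→S3 3, Upton→S3 14, Joliet→S3 6, Brent→S3 5, Ashby→S3 2, York→S3 2, Tring→S3 12. Service cost 44.
{S1}: service cost 49
{S2}: service cost 49
Among all 6 size-1 choices, {S3} is lowest.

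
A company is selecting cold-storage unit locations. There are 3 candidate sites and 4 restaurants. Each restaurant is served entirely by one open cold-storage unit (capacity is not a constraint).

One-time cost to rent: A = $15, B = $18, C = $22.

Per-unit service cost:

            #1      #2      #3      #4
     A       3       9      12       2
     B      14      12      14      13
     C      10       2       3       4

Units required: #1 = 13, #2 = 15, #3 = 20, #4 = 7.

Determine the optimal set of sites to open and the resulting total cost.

For any fixed open set, each restaurant goes to its cheapest open site; total = fixed + service.
{A, C}: #1→A 3·13=39, #2→C 2·15=30, #3→C 3·20=60, #4→A 2·7=14. Service 143; fixed 37; total 180.
{A, B, C}: #1→A 3·13=39, #2→C 2·15=30, #3→C 3·20=60, #4→A 2·7=14. Service 143; fixed 55; total 198.
{C}: #1→C 10·13=130, #2→C 2·15=30, #3→C 3·20=60, #4→C 4·7=28. Service 248; fixed 22; total 270.
{A}: #1→A 3·13=39, #2→A 9·15=135, #3→A 12·20=240, #4→A 2·7=14. Service 428; fixed 15; total 443.
(All 7 nonempty subsets were checked; A and C is lowest.)

Open A and C; minimum total cost 180.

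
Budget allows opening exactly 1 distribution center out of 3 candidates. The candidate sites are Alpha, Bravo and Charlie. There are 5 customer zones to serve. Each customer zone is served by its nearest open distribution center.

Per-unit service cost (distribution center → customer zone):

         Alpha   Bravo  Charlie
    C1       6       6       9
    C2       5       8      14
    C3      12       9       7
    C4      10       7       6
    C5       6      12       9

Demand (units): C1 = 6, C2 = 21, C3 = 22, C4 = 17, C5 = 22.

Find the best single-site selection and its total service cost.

With exactly 1 open, each customer zone uses its cheapest among the chosen.
{Alpha}: C1→Alpha 6·6=36, C2→Alpha 5·21=105, C3→Alpha 12·22=264, C4→Alpha 10·17=170, C5→Alpha 6·22=132. Service cost 707.
{Bravo}: service cost 785
{Charlie}: service cost 802
Among all 3 size-1 choices, {Alpha} is lowest.

Choose Alpha only; total service cost 707.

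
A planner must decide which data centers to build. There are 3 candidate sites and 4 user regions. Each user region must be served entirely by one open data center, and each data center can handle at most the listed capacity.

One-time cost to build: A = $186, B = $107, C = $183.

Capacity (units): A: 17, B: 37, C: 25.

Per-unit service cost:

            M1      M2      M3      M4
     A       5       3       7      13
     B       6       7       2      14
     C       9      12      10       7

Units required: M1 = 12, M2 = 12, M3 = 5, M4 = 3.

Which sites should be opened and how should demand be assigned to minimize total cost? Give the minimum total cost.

Minimum total cost: 315

Open {B}: M1→B 6·12=72, M2→B 7·12=84, M3→B 2·5=10, M4→B 14·3=42.
Loads: B carries 32/37. Service 208; fixed 107; total 315.
Next best feasible plan costs 450.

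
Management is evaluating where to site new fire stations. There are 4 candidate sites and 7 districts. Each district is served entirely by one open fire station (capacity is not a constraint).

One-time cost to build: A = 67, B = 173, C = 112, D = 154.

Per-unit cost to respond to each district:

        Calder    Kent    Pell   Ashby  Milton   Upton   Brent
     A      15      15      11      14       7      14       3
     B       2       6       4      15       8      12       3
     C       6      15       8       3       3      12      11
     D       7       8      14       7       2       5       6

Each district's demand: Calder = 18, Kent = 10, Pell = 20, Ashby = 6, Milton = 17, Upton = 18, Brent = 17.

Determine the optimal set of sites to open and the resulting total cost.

Open B and D; minimum total cost 720.

For any fixed open set, each district goes to its cheapest open site; total = fixed + service.
{B, D}: Calder→B 2·18=36, Kent→B 6·10=60, Pell→B 4·20=80, Ashby→D 7·6=42, Milton→D 2·17=34, Upton→D 5·18=90, Brent→B 3·17=51. Service 393; fixed 327; total 720.
{A, B, D}: Calder→B 2·18=36, Kent→B 6·10=60, Pell→B 4·20=80, Ashby→D 7·6=42, Milton→D 2·17=34, Upton→D 5·18=90, Brent→A 3·17=51. Service 393; fixed 394; total 787.
{B, C}: service 512 + fixed 285 = 797
{A, B, C, D}: service 369 + fixed 506 = 875
No other subset beats 720.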